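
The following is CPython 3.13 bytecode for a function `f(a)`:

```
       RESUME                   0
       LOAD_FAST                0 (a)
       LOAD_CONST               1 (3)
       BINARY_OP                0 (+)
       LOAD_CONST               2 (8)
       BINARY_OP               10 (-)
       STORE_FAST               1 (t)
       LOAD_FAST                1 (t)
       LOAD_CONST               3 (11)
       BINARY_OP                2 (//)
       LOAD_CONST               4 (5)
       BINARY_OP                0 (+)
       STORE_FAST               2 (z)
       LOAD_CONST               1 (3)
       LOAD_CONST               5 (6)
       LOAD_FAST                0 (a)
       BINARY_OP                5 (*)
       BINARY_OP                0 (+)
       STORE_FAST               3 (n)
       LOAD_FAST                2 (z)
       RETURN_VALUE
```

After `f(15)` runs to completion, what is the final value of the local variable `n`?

93

LOAD_FAST a → push 15. Stack: [15]
LOAD_CONST → push 3. Stack: [15, 3]
BINARY_OP + → 15 + 3 = 18. Stack: [18]
LOAD_CONST → push 8. Stack: [18, 8]
BINARY_OP - → 18 - 8 = 10. Stack: [10]
STORE_FAST t → t=10. Stack: []
LOAD_FAST t → push 10. Stack: [10]
LOAD_CONST → push 11. Stack: [10, 11]
BINARY_OP // → 10 // 11 = 0. Stack: [0]
LOAD_CONST → push 5. Stack: [0, 5]
BINARY_OP + → 0 + 5 = 5. Stack: [5]
STORE_FAST z → z=5. Stack: []
LOAD_CONST → push 3. Stack: [3]
LOAD_CONST → push 6. Stack: [3, 6]
LOAD_FAST a → push 15. Stack: [3, 6, 15]
BINARY_OP * → 6 * 15 = 90. Stack: [3, 90]
BINARY_OP + → 3 + 90 = 93. Stack: [93]
STORE_FAST n → n=93. Stack: []
LOAD_FAST z → push 5. Stack: [5]
RETURN_VALUE → return 5.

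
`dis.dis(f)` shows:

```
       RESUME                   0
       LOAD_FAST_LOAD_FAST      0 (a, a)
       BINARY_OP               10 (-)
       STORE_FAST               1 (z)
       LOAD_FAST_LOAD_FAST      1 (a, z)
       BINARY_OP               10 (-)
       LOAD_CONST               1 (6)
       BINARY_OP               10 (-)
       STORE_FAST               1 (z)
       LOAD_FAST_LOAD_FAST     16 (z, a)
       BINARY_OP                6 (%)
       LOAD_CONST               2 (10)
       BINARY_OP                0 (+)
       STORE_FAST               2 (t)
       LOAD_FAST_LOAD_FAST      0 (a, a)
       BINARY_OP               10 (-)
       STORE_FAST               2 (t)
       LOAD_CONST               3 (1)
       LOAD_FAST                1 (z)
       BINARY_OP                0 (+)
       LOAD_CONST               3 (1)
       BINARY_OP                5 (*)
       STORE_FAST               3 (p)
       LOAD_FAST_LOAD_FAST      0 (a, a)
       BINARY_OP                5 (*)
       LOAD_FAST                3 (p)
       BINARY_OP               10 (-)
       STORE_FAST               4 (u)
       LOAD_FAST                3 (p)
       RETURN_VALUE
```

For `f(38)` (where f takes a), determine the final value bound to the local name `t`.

0

LOAD_FAST_LOAD_FAST a,a → push 38,38. Stack: [38, 38]
BINARY_OP - → 38 - 38 = 0. Stack: [0]
STORE_FAST z → z=0. Stack: []
LOAD_FAST_LOAD_FAST a,z → push 38,0. Stack: [38, 0]
BINARY_OP - → 38 - 0 = 38. Stack: [38]
LOAD_CONST → push 6. Stack: [38, 6]
BINARY_OP - → 38 - 6 = 32. Stack: [32]
STORE_FAST z → z=32. Stack: []
LOAD_FAST_LOAD_FAST z,a → push 32,38. Stack: [32, 38]
BINARY_OP % → 32 % 38 = 32. Stack: [32]
LOAD_CONST → push 10. Stack: [32, 10]
BINARY_OP + → 32 + 10 = 42. Stack: [42]
STORE_FAST t → t=42. Stack: []
LOAD_FAST_LOAD_FAST a,a → push 38,38. Stack: [38, 38]
BINARY_OP - → 38 - 38 = 0. Stack: [0]
STORE_FAST t → t=0. Stack: []
LOAD_CONST → push 1. Stack: [1]
LOAD_FAST z → push 32. Stack: [1, 32]
BINARY_OP + → 1 + 32 = 33. Stack: [33]
LOAD_CONST → push 1. Stack: [33, 1]
BINARY_OP * → 33 * 1 = 33. Stack: [33]
STORE_FAST p → p=33. Stack: []
LOAD_FAST_LOAD_FAST a,a → push 38,38. Stack: [38, 38]
BINARY_OP * → 38 * 38 = 1444. Stack: [1444]
LOAD_FAST p → push 33. Stack: [1444, 33]
BINARY_OP - → 1444 - 33 = 1411. Stack: [1411]
STORE_FAST u → u=1411. Stack: []
LOAD_FAST p → push 33. Stack: [33]
RETURN_VALUE → return 33.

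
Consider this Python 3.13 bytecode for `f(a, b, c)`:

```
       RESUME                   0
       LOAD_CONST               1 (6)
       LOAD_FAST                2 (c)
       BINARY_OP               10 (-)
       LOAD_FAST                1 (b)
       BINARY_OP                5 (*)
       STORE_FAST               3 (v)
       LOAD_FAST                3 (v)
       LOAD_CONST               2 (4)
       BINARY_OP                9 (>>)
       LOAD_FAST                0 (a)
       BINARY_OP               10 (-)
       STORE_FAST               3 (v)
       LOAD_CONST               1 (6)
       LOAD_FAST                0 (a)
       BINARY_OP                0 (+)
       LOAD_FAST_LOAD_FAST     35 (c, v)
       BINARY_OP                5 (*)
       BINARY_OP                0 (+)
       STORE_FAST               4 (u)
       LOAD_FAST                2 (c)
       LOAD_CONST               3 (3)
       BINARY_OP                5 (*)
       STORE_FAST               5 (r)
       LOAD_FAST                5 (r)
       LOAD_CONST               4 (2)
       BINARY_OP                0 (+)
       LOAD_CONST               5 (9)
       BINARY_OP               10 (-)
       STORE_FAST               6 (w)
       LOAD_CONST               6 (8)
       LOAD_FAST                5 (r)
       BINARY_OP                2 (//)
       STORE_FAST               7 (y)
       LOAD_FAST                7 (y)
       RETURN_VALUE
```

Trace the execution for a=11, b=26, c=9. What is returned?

LOAD_CONST → push 6. Stack: [6]
LOAD_FAST c → push 9. Stack: [6, 9]
BINARY_OP - → 6 - 9 = -3. Stack: [-3]
LOAD_FAST b → push 26. Stack: [-3, 26]
BINARY_OP * → -3 * 26 = -78. Stack: [-78]
STORE_FAST v → v=-78. Stack: []
LOAD_FAST v → push -78. Stack: [-78]
LOAD_CONST → push 4. Stack: [-78, 4]
BINARY_OP >> → -78 >> 4 = -5. Stack: [-5]
LOAD_FAST a → push 11. Stack: [-5, 11]
BINARY_OP - → -5 - 11 = -16. Stack: [-16]
STORE_FAST v → v=-16. Stack: []
LOAD_CONST → push 6. Stack: [6]
LOAD_FAST a → push 11. Stack: [6, 11]
BINARY_OP + → 6 + 11 = 17. Stack: [17]
LOAD_FAST_LOAD_FAST c,v → push 9,-16. Stack: [17, 9, -16]
BINARY_OP * → 9 * -16 = -144. Stack: [17, -144]
BINARY_OP + → 17 + -144 = -127. Stack: [-127]
STORE_FAST u → u=-127. Stack: []
LOAD_FAST c → push 9. Stack: [9]
LOAD_CONST → push 3. Stack: [9, 3]
BINARY_OP * → 9 * 3 = 27. Stack: [27]
STORE_FAST r → r=27. Stack: []
LOAD_FAST r → push 27. Stack: [27]
LOAD_CONST → push 2. Stack: [27, 2]
BINARY_OP + → 27 + 2 = 29. Stack: [29]
LOAD_CONST → push 9. Stack: [29, 9]
BINARY_OP - → 29 - 9 = 20. Stack: [20]
STORE_FAST w → w=20. Stack: []
LOAD_CONST → push 8. Stack: [8]
LOAD_FAST r → push 27. Stack: [8, 27]
BINARY_OP // → 8 // 27 = 0. Stack: [0]
STORE_FAST y → y=0. Stack: []
LOAD_FAST y → push 0. Stack: [0]
RETURN_VALUE → return 0.

0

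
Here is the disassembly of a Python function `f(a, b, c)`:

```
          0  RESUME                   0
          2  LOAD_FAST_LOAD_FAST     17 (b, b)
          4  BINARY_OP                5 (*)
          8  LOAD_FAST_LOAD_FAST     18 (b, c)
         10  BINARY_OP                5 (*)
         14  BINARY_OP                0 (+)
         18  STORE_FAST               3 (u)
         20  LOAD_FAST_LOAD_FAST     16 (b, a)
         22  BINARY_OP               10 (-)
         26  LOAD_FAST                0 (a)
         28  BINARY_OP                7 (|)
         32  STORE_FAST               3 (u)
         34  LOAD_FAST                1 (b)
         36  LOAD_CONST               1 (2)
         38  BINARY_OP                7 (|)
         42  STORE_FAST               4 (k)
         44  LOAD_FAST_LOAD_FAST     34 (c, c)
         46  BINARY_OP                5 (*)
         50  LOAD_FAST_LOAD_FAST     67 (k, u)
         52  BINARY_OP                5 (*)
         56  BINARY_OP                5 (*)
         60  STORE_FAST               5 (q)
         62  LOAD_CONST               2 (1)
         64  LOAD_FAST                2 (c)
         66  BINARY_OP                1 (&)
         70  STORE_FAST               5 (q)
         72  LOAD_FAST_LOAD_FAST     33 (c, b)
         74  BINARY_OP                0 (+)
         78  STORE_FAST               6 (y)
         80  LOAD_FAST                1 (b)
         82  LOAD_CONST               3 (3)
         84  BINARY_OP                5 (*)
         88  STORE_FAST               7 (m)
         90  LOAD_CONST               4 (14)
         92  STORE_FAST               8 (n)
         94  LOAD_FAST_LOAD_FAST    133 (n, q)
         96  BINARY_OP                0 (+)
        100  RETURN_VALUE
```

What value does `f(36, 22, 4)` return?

14

LOAD_FAST_LOAD_FAST b,b → push 22,22. Stack: [22, 22]
BINARY_OP * → 22 * 22 = 484. Stack: [484]
LOAD_FAST_LOAD_FAST b,c → push 22,4. Stack: [484, 22, 4]
BINARY_OP * → 22 * 4 = 88. Stack: [484, 88]
BINARY_OP + → 484 + 88 = 572. Stack: [572]
STORE_FAST u → u=572. Stack: []
LOAD_FAST_LOAD_FAST b,a → push 22,36. Stack: [22, 36]
BINARY_OP - → 22 - 36 = -14. Stack: [-14]
LOAD_FAST a → push 36. Stack: [-14, 36]
BINARY_OP | → -14 | 36 = -10. Stack: [-10]
STORE_FAST u → u=-10. Stack: []
LOAD_FAST b → push 22. Stack: [22]
LOAD_CONST → push 2. Stack: [22, 2]
BINARY_OP | → 22 | 2 = 22. Stack: [22]
STORE_FAST k → k=22. Stack: []
LOAD_FAST_LOAD_FAST c,c → push 4,4. Stack: [4, 4]
BINARY_OP * → 4 * 4 = 16. Stack: [16]
LOAD_FAST_LOAD_FAST k,u → push 22,-10. Stack: [16, 22, -10]
BINARY_OP * → 22 * -10 = -220. Stack: [16, -220]
BINARY_OP * → 16 * -220 = -3520. Stack: [-3520]
STORE_FAST q → q=-3520. Stack: []
LOAD_CONST → push 1. Stack: [1]
LOAD_FAST c → push 4. Stack: [1, 4]
BINARY_OP & → 1 & 4 = 0. Stack: [0]
STORE_FAST q → q=0. Stack: []
LOAD_FAST_LOAD_FAST c,b → push 4,22. Stack: [4, 22]
BINARY_OP + → 4 + 22 = 26. Stack: [26]
STORE_FAST y → y=26. Stack: []
LOAD_FAST b → push 22. Stack: [22]
LOAD_CONST → push 3. Stack: [22, 3]
BINARY_OP * → 22 * 3 = 66. Stack: [66]
STORE_FAST m → m=66. Stack: []
LOAD_CONST → push 14. Stack: [14]
STORE_FAST n → n=14. Stack: []
LOAD_FAST_LOAD_FAST n,q → push 14,0. Stack: [14, 0]
BINARY_OP + → 14 + 0 = 14. Stack: [14]
RETURN_VALUE → return 14.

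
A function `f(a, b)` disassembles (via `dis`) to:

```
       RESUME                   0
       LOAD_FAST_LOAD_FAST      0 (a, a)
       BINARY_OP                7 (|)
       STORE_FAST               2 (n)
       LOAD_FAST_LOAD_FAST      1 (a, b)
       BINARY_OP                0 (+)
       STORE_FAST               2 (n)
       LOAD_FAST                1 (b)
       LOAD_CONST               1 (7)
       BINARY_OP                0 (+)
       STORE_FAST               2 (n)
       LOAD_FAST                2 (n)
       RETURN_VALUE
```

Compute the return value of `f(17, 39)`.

LOAD_FAST_LOAD_FAST a,a → push 17,17. Stack: [17, 17]
BINARY_OP | → 17 | 17 = 17. Stack: [17]
STORE_FAST n → n=17. Stack: []
LOAD_FAST_LOAD_FAST a,b → push 17,39. Stack: [17, 39]
BINARY_OP + → 17 + 39 = 56. Stack: [56]
STORE_FAST n → n=56. Stack: []
LOAD_FAST b → push 39. Stack: [39]
LOAD_CONST → push 7. Stack: [39, 7]
BINARY_OP + → 39 + 7 = 46. Stack: [46]
STORE_FAST n → n=46. Stack: []
LOAD_FAST n → push 46. Stack: [46]
RETURN_VALUE → return 46.

46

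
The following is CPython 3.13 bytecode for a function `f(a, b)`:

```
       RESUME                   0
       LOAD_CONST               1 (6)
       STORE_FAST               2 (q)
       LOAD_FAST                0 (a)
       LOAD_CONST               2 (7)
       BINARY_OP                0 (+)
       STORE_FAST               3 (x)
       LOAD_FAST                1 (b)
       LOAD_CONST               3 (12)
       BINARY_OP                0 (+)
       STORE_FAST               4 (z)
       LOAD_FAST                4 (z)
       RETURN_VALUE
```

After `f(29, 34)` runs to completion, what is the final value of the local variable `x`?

36

LOAD_CONST → push 6. Stack: [6]
STORE_FAST q → q=6. Stack: []
LOAD_FAST a → push 29. Stack: [29]
LOAD_CONST → push 7. Stack: [29, 7]
BINARY_OP + → 29 + 7 = 36. Stack: [36]
STORE_FAST x → x=36. Stack: []
LOAD_FAST b → push 34. Stack: [34]
LOAD_CONST → push 12. Stack: [34, 12]
BINARY_OP + → 34 + 12 = 46. Stack: [46]
STORE_FAST z → z=46. Stack: []
LOAD_FAST z → push 46. Stack: [46]
RETURN_VALUE → return 46.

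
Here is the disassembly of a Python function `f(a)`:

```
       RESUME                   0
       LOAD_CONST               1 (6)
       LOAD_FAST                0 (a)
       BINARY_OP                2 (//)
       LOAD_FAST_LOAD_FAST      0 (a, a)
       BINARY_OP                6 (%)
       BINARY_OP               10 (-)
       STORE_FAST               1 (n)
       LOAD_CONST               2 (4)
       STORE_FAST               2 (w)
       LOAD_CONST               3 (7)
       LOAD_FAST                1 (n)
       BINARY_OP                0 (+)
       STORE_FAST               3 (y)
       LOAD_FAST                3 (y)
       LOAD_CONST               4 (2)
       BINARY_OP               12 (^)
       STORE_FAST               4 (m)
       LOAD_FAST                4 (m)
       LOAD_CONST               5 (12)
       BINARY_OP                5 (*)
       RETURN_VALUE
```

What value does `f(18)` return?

LOAD_CONST → push 6. Stack: [6]
LOAD_FAST a → push 18. Stack: [6, 18]
BINARY_OP // → 6 // 18 = 0. Stack: [0]
LOAD_FAST_LOAD_FAST a,a → push 18,18. Stack: [0, 18, 18]
BINARY_OP % → 18 % 18 = 0. Stack: [0, 0]
BINARY_OP - → 0 - 0 = 0. Stack: [0]
STORE_FAST n → n=0. Stack: []
LOAD_CONST → push 4. Stack: [4]
STORE_FAST w → w=4. Stack: []
LOAD_CONST → push 7. Stack: [7]
LOAD_FAST n → push 0. Stack: [7, 0]
BINARY_OP + → 7 + 0 = 7. Stack: [7]
STORE_FAST y → y=7. Stack: []
LOAD_FAST y → push 7. Stack: [7]
LOAD_CONST → push 2. Stack: [7, 2]
BINARY_OP ^ → 7 ^ 2 = 5. Stack: [5]
STORE_FAST m → m=5. Stack: []
LOAD_FAST m → push 5. Stack: [5]
LOAD_CONST → push 12. Stack: [5, 12]
BINARY_OP * → 5 * 12 = 60. Stack: [60]
RETURN_VALUE → return 60.

60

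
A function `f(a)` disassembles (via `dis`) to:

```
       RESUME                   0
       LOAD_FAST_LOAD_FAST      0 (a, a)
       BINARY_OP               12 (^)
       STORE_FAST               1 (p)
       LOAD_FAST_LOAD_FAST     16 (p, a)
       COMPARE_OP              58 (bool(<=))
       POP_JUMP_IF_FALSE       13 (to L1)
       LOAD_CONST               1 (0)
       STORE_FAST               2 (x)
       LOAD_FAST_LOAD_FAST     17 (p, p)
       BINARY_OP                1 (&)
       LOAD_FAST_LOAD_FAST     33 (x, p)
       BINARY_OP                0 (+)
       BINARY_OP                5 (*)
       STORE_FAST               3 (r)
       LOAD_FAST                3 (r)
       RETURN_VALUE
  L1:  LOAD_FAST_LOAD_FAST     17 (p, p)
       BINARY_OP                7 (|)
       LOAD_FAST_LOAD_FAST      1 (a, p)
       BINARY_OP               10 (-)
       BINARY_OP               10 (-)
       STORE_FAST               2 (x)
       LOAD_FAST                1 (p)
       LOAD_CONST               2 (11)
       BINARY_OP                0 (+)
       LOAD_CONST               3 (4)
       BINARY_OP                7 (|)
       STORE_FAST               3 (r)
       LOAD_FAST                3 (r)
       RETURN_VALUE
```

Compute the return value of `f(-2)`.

LOAD_FAST_LOAD_FAST a,a → push -2,-2. Stack: [-2, -2]
BINARY_OP ^ → -2 ^ -2 = 0. Stack: [0]
STORE_FAST p → p=0. Stack: []
LOAD_FAST_LOAD_FAST p,a → push 0,-2. Stack: [0, -2]
COMPARE_OP bool(<=) → 0 vs -2 = False. Stack: [False]
POP_JUMP_IF_FALSE → pop False; jump. Stack: []
LOAD_FAST_LOAD_FAST p,p → push 0,0. Stack: [0, 0]
BINARY_OP | → 0 | 0 = 0. Stack: [0]
LOAD_FAST_LOAD_FAST a,p → push -2,0. Stack: [0, -2, 0]
BINARY_OP - → -2 - 0 = -2. Stack: [0, -2]
BINARY_OP - → 0 - -2 = 2. Stack: [2]
STORE_FAST x → x=2. Stack: []
LOAD_FAST p → push 0. Stack: [0]
LOAD_CONST → push 11. Stack: [0, 11]
BINARY_OP + → 0 + 11 = 11. Stack: [11]
LOAD_CONST → push 4. Stack: [11, 4]
BINARY_OP | → 11 | 4 = 15. Stack: [15]
STORE_FAST r → r=15. Stack: []
LOAD_FAST r → push 15. Stack: [15]
RETURN_VALUE → return 15.

15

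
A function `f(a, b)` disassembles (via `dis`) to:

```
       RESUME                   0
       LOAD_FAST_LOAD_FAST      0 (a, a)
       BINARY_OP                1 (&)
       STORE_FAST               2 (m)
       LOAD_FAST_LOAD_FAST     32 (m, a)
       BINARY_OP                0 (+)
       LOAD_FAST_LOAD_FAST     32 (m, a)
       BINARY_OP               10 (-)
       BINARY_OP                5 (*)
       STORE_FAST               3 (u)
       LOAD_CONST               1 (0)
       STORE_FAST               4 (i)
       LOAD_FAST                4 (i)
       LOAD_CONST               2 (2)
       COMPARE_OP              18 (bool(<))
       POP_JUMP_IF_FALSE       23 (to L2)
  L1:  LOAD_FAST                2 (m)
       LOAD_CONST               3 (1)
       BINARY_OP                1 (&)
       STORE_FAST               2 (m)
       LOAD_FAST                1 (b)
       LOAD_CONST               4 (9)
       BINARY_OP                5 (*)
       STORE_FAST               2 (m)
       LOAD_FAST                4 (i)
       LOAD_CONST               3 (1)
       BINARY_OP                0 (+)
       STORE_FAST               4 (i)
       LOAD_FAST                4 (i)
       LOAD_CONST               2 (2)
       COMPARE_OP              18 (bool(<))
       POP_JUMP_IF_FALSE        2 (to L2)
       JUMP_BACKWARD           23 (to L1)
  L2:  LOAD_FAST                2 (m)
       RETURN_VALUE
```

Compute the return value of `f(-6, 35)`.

LOAD_FAST_LOAD_FAST a,a → push -6,-6. Stack: [-6, -6]
BINARY_OP & → -6 & -6 = -6. Stack: [-6]
STORE_FAST m → m=-6. Stack: []
LOAD_FAST_LOAD_FAST m,a → push -6,-6. Stack: [-6, -6]
BINARY_OP + → -6 + -6 = -12. Stack: [-12]
LOAD_FAST_LOAD_FAST m,a → push -6,-6. Stack: [-12, -6, -6]
BINARY_OP - → -6 - -6 = 0. Stack: [-12, 0]
BINARY_OP * → -12 * 0 = 0. Stack: [0]
STORE_FAST u → u=0. Stack: []
LOAD_CONST → push 0. Stack: [0]
STORE_FAST i → i=0. Stack: []
LOAD_FAST i → push 0. Stack: [0]
LOAD_CONST → push 2. Stack: [0, 2]
COMPARE_OP bool(<) → 0 vs 2 = True. Stack: [True]
POP_JUMP_IF_FALSE → pop True; no jump. Stack: []
LOAD_FAST m → push -6. Stack: [-6]
LOAD_CONST → push 1. Stack: [-6, 1]
BINARY_OP & → -6 & 1 = 0. Stack: [0]
STORE_FAST m → m=0. Stack: []
LOAD_FAST b → push 35. Stack: [35]
LOAD_CONST → push 9. Stack: [35, 9]
BINARY_OP * → 35 * 9 = 315. Stack: [315]
STORE_FAST m → m=315. Stack: []
LOAD_FAST i → push 0. Stack: [0]
LOAD_CONST → push 1. Stack: [0, 1]
BINARY_OP + → 0 + 1 = 1. Stack: [1]
STORE_FAST i → i=1. Stack: []
LOAD_FAST i → push 1. Stack: [1]
LOAD_CONST → push 2. Stack: [1, 2]
COMPARE_OP bool(<) → 1 vs 2 = True. Stack: [True]
POP_JUMP_IF_FALSE → pop True; no jump. Stack: []
LOAD_FAST m → push 315. Stack: [315]
LOAD_CONST → push 1. Stack: [315, 1]
BINARY_OP & → 315 & 1 = 1. Stack: [1]
STORE_FAST m → m=1. Stack: []
LOAD_FAST b → push 35. Stack: [35]
LOAD_CONST → push 9. Stack: [35, 9]
BINARY_OP * → 35 * 9 = 315. Stack: [315]
STORE_FAST m → m=315. Stack: []
LOAD_FAST i → push 1. Stack: [1]
LOAD_CONST → push 1. Stack: [1, 1]
BINARY_OP + → 1 + 1 = 2. Stack: [2]
STORE_FAST i → i=2. Stack: []
LOAD_FAST i → push 2. Stack: [2]
LOAD_CONST → push 2. Stack: [2, 2]
COMPARE_OP bool(<) → 2 vs 2 = False. Stack: [False]
POP_JUMP_IF_FALSE → pop False; jump. Stack: []
LOAD_FAST m → push 315. Stack: [315]
RETURN_VALUE → return 315.

315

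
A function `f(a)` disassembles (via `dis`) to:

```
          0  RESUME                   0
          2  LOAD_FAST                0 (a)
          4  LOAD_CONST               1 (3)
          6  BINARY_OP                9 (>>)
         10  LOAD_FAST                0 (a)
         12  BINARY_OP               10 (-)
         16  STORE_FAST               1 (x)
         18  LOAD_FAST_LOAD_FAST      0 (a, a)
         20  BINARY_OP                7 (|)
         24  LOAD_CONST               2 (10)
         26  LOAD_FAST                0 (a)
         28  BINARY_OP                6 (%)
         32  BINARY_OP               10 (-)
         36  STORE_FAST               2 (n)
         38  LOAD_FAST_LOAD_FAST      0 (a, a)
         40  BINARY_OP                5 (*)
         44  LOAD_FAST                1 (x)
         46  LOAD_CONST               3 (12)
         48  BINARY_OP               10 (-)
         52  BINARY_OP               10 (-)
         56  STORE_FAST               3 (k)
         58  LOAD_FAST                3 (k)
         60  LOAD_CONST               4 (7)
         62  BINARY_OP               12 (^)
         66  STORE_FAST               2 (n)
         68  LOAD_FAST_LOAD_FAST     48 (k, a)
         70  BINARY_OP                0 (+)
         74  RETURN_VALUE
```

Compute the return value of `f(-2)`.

13

LOAD_FAST a → push -2. Stack: [-2]
LOAD_CONST → push 3. Stack: [-2, 3]
BINARY_OP >> → -2 >> 3 = -1. Stack: [-1]
LOAD_FAST a → push -2. Stack: [-1, -2]
BINARY_OP - → -1 - -2 = 1. Stack: [1]
STORE_FAST x → x=1. Stack: []
LOAD_FAST_LOAD_FAST a,a → push -2,-2. Stack: [-2, -2]
BINARY_OP | → -2 | -2 = -2. Stack: [-2]
LOAD_CONST → push 10. Stack: [-2, 10]
LOAD_FAST a → push -2. Stack: [-2, 10, -2]
BINARY_OP % → 10 % -2 = 0. Stack: [-2, 0]
BINARY_OP - → -2 - 0 = -2. Stack: [-2]
STORE_FAST n → n=-2. Stack: []
LOAD_FAST_LOAD_FAST a,a → push -2,-2. Stack: [-2, -2]
BINARY_OP * → -2 * -2 = 4. Stack: [4]
LOAD_FAST x → push 1. Stack: [4, 1]
LOAD_CONST → push 12. Stack: [4, 1, 12]
BINARY_OP - → 1 - 12 = -11. Stack: [4, -11]
BINARY_OP - → 4 - -11 = 15. Stack: [15]
STORE_FAST k → k=15. Stack: []
LOAD_FAST k → push 15. Stack: [15]
LOAD_CONST → push 7. Stack: [15, 7]
BINARY_OP ^ → 15 ^ 7 = 8. Stack: [8]
STORE_FAST n → n=8. Stack: []
LOAD_FAST_LOAD_FAST k,a → push 15,-2. Stack: [15, -2]
BINARY_OP + → 15 + -2 = 13. Stack: [13]
RETURN_VALUE → return 13.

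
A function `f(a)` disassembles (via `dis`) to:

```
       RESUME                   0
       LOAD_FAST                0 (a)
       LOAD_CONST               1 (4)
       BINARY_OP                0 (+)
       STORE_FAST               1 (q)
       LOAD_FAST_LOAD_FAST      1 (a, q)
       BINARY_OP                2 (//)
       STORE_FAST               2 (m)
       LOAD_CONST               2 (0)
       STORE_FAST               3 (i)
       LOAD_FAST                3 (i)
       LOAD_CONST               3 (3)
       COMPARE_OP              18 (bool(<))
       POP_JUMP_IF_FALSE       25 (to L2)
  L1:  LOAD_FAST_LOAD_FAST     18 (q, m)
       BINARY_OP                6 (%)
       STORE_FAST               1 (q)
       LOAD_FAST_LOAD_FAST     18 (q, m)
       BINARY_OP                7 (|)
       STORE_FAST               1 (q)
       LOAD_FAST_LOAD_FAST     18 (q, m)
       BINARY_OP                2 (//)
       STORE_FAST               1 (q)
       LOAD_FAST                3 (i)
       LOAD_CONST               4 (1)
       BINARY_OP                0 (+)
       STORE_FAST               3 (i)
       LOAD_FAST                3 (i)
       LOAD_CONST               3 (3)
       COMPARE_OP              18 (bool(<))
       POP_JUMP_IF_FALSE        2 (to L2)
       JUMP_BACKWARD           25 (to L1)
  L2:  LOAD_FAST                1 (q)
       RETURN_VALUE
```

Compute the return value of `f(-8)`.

LOAD_FAST a → push -8
LOAD_CONST → push 4
BINARY_OP + → -8 + 4 = -4
STORE_FAST q → q=-4
LOAD_FAST_LOAD_FAST a,q → push -8,-4
BINARY_OP // → -8 // -4 = 2
STORE_FAST m → m=2
LOAD_CONST → push 0
STORE_FAST i → i=0
LOAD_FAST i → push 0
LOAD_CONST → push 3
COMPARE_OP bool(<) → 0 vs 3 = True
POP_JUMP_IF_FALSE → pop True; no jump
LOAD_FAST_LOAD_FAST q,m → push -4,2
BINARY_OP % → -4 % 2 = 0
STORE_FAST q → q=0
LOAD_FAST_LOAD_FAST q,m → push 0,2
BINARY_OP | → 0 | 2 = 2
STORE_FAST q → q=2
LOAD_FAST_LOAD_FAST q,m → push 2,2
BINARY_OP // → 2 // 2 = 1
STORE_FAST q → q=1
LOAD_FAST i → push 0
LOAD_CONST → push 1
BINARY_OP + → 0 + 1 = 1
STORE_FAST i → i=1
LOAD_FAST i → push 1
LOAD_CONST → push 3
COMPARE_OP bool(<) → 1 vs 3 = True
POP_JUMP_IF_FALSE → pop True; no jump
LOAD_FAST_LOAD_FAST q,m → push 1,2
BINARY_OP % → 1 % 2 = 1
STORE_FAST q → q=1
LOAD_FAST_LOAD_FAST q,m → push 1,2
BINARY_OP | → 1 | 2 = 3
STORE_FAST q → q=3
LOAD_FAST_LOAD_FAST q,m → push 3,2
BINARY_OP // → 3 // 2 = 1
STORE_FAST q → q=1
LOAD_FAST i → push 1
LOAD_CONST → push 1
BINARY_OP + → 1 + 1 = 2
STORE_FAST i → i=2
LOAD_FAST i → push 2
LOAD_CONST → push 3
COMPARE_OP bool(<) → 2 vs 3 = True
POP_JUMP_IF_FALSE → pop True; no jump
LOAD_FAST_LOAD_FAST q,m → push 1,2
BINARY_OP % → 1 % 2 = 1
STORE_FAST q → q=1
LOAD_FAST_LOAD_FAST q,m → push 1,2
BINARY_OP | → 1 | 2 = 3
STORE_FAST q → q=3
LOAD_FAST_LOAD_FAST q,m → push 3,2
BINARY_OP // → 3 // 2 = 1
STORE_FAST q → q=1
LOAD_FAST i → push 2
LOAD_CONST → push 1
BINARY_OP + → 2 + 1 = 3
STORE_FAST i → i=3
LOAD_FAST i → push 3
LOAD_CONST → push 3
COMPARE_OP bool(<) → 3 vs 3 = False
POP_JUMP_IF_FALSE → pop False; jump
LOAD_FAST q → push 1
RETURN_VALUE → return 1.

1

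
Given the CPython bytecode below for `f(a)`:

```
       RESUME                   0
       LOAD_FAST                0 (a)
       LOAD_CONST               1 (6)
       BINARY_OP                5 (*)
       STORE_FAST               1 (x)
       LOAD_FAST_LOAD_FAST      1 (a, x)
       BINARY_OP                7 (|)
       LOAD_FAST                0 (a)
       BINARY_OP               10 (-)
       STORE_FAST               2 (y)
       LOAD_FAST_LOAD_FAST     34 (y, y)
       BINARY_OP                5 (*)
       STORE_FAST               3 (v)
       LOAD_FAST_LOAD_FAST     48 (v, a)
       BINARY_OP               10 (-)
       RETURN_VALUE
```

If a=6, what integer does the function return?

LOAD_FAST a → push 6. Stack: [6]
LOAD_CONST → push 6. Stack: [6, 6]
BINARY_OP * → 6 * 6 = 36. Stack: [36]
STORE_FAST x → x=36. Stack: []
LOAD_FAST_LOAD_FAST a,x → push 6,36. Stack: [6, 36]
BINARY_OP | → 6 | 36 = 38. Stack: [38]
LOAD_FAST a → push 6. Stack: [38, 6]
BINARY_OP - → 38 - 6 = 32. Stack: [32]
STORE_FAST y → y=32. Stack: []
LOAD_FAST_LOAD_FAST y,y → push 32,32. Stack: [32, 32]
BINARY_OP * → 32 * 32 = 1024. Stack: [1024]
STORE_FAST v → v=1024. Stack: []
LOAD_FAST_LOAD_FAST v,a → push 1024,6. Stack: [1024, 6]
BINARY_OP - → 1024 - 6 = 1018. Stack: [1018]
RETURN_VALUE → return 1018.

1018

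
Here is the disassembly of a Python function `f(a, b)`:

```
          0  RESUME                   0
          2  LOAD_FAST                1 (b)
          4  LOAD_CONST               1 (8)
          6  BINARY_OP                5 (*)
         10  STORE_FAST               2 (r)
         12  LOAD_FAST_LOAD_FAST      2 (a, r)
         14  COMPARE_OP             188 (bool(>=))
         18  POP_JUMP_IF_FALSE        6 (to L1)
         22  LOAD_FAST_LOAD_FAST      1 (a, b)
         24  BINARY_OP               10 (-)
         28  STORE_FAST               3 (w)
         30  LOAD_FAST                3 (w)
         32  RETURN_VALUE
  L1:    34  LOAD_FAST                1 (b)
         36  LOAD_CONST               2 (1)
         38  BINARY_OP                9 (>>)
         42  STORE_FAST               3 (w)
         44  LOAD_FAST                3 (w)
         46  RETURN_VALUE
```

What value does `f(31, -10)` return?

LOAD_FAST b → push -10. Stack: [-10]
LOAD_CONST → push 8. Stack: [-10, 8]
BINARY_OP * → -10 * 8 = -80. Stack: [-80]
STORE_FAST r → r=-80. Stack: []
LOAD_FAST_LOAD_FAST a,r → push 31,-80. Stack: [31, -80]
COMPARE_OP bool(>=) → 31 vs -80 = True. Stack: [True]
POP_JUMP_IF_FALSE → pop True; no jump. Stack: []
LOAD_FAST_LOAD_FAST a,b → push 31,-10. Stack: [31, -10]
BINARY_OP - → 31 - -10 = 41. Stack: [41]
STORE_FAST w → w=41. Stack: []
LOAD_FAST w → push 41. Stack: [41]
RETURN_VALUE → return 41.

41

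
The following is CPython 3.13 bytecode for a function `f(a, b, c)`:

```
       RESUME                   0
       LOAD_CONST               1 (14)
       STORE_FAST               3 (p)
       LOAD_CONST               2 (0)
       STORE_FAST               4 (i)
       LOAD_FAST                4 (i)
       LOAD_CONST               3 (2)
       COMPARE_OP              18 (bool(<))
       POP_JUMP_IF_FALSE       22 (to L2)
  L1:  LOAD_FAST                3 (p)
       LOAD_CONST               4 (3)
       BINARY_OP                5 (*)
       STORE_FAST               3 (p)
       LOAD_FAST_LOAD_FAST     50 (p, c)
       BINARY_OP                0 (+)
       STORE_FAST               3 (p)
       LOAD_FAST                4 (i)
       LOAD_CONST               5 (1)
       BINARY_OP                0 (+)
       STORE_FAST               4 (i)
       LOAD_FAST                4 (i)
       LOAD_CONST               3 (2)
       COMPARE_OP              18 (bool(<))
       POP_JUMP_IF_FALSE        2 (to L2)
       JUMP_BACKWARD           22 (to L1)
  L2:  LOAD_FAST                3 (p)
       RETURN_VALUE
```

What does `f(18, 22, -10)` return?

86

LOAD_CONST → push 14. Stack: [14]
STORE_FAST p → p=14. Stack: []
LOAD_CONST → push 0. Stack: [0]
STORE_FAST i → i=0. Stack: []
LOAD_FAST i → push 0. Stack: [0]
LOAD_CONST → push 2. Stack: [0, 2]
COMPARE_OP bool(<) → 0 vs 2 = True. Stack: [True]
POP_JUMP_IF_FALSE → pop True; no jump. Stack: []
LOAD_FAST p → push 14. Stack: [14]
LOAD_CONST → push 3. Stack: [14, 3]
BINARY_OP * → 14 * 3 = 42. Stack: [42]
STORE_FAST p → p=42. Stack: []
LOAD_FAST_LOAD_FAST p,c → push 42,-10. Stack: [42, -10]
BINARY_OP + → 42 + -10 = 32. Stack: [32]
STORE_FAST p → p=32. Stack: []
LOAD_FAST i → push 0. Stack: [0]
LOAD_CONST → push 1. Stack: [0, 1]
BINARY_OP + → 0 + 1 = 1. Stack: [1]
STORE_FAST i → i=1. Stack: []
LOAD_FAST i → push 1. Stack: [1]
LOAD_CONST → push 2. Stack: [1, 2]
COMPARE_OP bool(<) → 1 vs 2 = True. Stack: [True]
POP_JUMP_IF_FALSE → pop True; no jump. Stack: []
LOAD_FAST p → push 32. Stack: [32]
LOAD_CONST → push 3. Stack: [32, 3]
BINARY_OP * → 32 * 3 = 96. Stack: [96]
STORE_FAST p → p=96. Stack: []
LOAD_FAST_LOAD_FAST p,c → push 96,-10. Stack: [96, -10]
BINARY_OP + → 96 + -10 = 86. Stack: [86]
STORE_FAST p → p=86. Stack: []
LOAD_FAST i → push 1. Stack: [1]
LOAD_CONST → push 1. Stack: [1, 1]
BINARY_OP + → 1 + 1 = 2. Stack: [2]
STORE_FAST i → i=2. Stack: []
LOAD_FAST i → push 2. Stack: [2]
LOAD_CONST → push 2. Stack: [2, 2]
COMPARE_OP bool(<) → 2 vs 2 = False. Stack: [False]
POP_JUMP_IF_FALSE → pop False; jump. Stack: []
LOAD_FAST p → push 86. Stack: [86]
RETURN_VALUE → return 86.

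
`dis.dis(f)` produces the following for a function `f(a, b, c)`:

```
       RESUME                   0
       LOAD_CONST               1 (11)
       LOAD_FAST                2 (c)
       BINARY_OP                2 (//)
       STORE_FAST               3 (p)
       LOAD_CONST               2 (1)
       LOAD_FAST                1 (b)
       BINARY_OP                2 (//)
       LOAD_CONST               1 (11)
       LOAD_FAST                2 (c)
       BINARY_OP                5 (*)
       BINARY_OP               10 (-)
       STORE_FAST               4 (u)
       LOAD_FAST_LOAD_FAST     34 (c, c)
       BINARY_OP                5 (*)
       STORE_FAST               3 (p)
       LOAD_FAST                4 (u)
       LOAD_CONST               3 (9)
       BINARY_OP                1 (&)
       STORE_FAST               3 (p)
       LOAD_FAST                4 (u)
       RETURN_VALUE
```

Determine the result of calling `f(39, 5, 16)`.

LOAD_CONST → push 11. Stack: [11]
LOAD_FAST c → push 16. Stack: [11, 16]
BINARY_OP // → 11 // 16 = 0. Stack: [0]
STORE_FAST p → p=0. Stack: []
LOAD_CONST → push 1. Stack: [1]
LOAD_FAST b → push 5. Stack: [1, 5]
BINARY_OP // → 1 // 5 = 0. Stack: [0]
LOAD_CONST → push 11. Stack: [0, 11]
LOAD_FAST c → push 16. Stack: [0, 11, 16]
BINARY_OP * → 11 * 16 = 176. Stack: [0, 176]
BINARY_OP - → 0 - 176 = -176. Stack: [-176]
STORE_FAST u → u=-176. Stack: []
LOAD_FAST_LOAD_FAST c,c → push 16,16. Stack: [16, 16]
BINARY_OP * → 16 * 16 = 256. Stack: [256]
STORE_FAST p → p=256. Stack: []
LOAD_FAST u → push -176. Stack: [-176]
LOAD_CONST → push 9. Stack: [-176, 9]
BINARY_OP & → -176 & 9 = 0. Stack: [0]
STORE_FAST p → p=0. Stack: []
LOAD_FAST u → push -176. Stack: [-176]
RETURN_VALUE → return -176.

-176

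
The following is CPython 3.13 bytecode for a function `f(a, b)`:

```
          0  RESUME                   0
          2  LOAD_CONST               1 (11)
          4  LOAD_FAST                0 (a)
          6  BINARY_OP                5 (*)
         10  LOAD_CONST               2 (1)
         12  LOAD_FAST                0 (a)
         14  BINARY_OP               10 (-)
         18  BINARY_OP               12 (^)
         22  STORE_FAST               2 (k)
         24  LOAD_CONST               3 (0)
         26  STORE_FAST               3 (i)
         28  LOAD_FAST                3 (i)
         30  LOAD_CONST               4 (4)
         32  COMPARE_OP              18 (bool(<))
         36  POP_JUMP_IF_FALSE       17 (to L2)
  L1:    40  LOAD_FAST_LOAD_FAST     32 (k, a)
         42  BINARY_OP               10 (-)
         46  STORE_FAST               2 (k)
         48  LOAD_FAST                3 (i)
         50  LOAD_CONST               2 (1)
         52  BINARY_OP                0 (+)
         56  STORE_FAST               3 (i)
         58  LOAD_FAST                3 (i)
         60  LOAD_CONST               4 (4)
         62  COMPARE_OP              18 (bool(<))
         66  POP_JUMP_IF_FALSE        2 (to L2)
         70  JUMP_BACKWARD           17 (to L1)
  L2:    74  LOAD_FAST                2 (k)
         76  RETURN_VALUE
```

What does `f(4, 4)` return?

LOAD_CONST → push 11. Stack: [11]
LOAD_FAST a → push 4. Stack: [11, 4]
BINARY_OP * → 11 * 4 = 44. Stack: [44]
LOAD_CONST → push 1. Stack: [44, 1]
LOAD_FAST a → push 4. Stack: [44, 1, 4]
BINARY_OP - → 1 - 4 = -3. Stack: [44, -3]
BINARY_OP ^ → 44 ^ -3 = -47. Stack: [-47]
STORE_FAST k → k=-47. Stack: []
LOAD_CONST → push 0. Stack: [0]
STORE_FAST i → i=0. Stack: []
LOAD_FAST i → push 0. Stack: [0]
LOAD_CONST → push 4. Stack: [0, 4]
COMPARE_OP bool(<) → 0 vs 4 = True. Stack: [True]
POP_JUMP_IF_FALSE → pop True; no jump. Stack: []
LOAD_FAST_LOAD_FAST k,a → push -47,4. Stack: [-47, 4]
BINARY_OP - → -47 - 4 = -51. Stack: [-51]
STORE_FAST k → k=-51. Stack: []
LOAD_FAST i → push 0. Stack: [0]
LOAD_CONST → push 1. Stack: [0, 1]
BINARY_OP + → 0 + 1 = 1. Stack: [1]
STORE_FAST i → i=1. Stack: []
LOAD_FAST i → push 1. Stack: [1]
LOAD_CONST → push 4. Stack: [1, 4]
COMPARE_OP bool(<) → 1 vs 4 = True. Stack: [True]
POP_JUMP_IF_FALSE → pop True; no jump. Stack: []
LOAD_FAST_LOAD_FAST k,a → push -51,4. Stack: [-51, 4]
BINARY_OP - → -51 - 4 = -55. Stack: [-55]
STORE_FAST k → k=-55. Stack: []
LOAD_FAST i → push 1. Stack: [1]
LOAD_CONST → push 1. Stack: [1, 1]
BINARY_OP + → 1 + 1 = 2. Stack: [2]
STORE_FAST i → i=2. Stack: []
LOAD_FAST i → push 2. Stack: [2]
LOAD_CONST → push 4. Stack: [2, 4]
COMPARE_OP bool(<) → 2 vs 4 = True. Stack: [True]
POP_JUMP_IF_FALSE → pop True; no jump. Stack: []
LOAD_FAST_LOAD_FAST k,a → push -55,4. Stack: [-55, 4]
BINARY_OP - → -55 - 4 = -59. Stack: [-59]
STORE_FAST k → k=-59. Stack: []
LOAD_FAST i → push 2. Stack: [2]
LOAD_CONST → push 1. Stack: [2, 1]
BINARY_OP + → 2 + 1 = 3. Stack: [3]
STORE_FAST i → i=3. Stack: []
LOAD_FAST i → push 3. Stack: [3]
LOAD_CONST → push 4. Stack: [3, 4]
COMPARE_OP bool(<) → 3 vs 4 = True. Stack: [True]
POP_JUMP_IF_FALSE → pop True; no jump. Stack: []
LOAD_FAST_LOAD_FAST k,a → push -59,4. Stack: [-59, 4]
BINARY_OP - → -59 - 4 = -63. Stack: [-63]
STORE_FAST k → k=-63. Stack: []
LOAD_FAST i → push 3. Stack: [3]
LOAD_CONST → push 1. Stack: [3, 1]
BINARY_OP + → 3 + 1 = 4. Stack: [4]
STORE_FAST i → i=4. Stack: []
LOAD_FAST i → push 4. Stack: [4]
LOAD_CONST → push 4. Stack: [4, 4]
COMPARE_OP bool(<) → 4 vs 4 = False. Stack: [False]
POP_JUMP_IF_FALSE → pop False; jump. Stack: []
LOAD_FAST k → push -63. Stack: [-63]
RETURN_VALUE → return -63.

-63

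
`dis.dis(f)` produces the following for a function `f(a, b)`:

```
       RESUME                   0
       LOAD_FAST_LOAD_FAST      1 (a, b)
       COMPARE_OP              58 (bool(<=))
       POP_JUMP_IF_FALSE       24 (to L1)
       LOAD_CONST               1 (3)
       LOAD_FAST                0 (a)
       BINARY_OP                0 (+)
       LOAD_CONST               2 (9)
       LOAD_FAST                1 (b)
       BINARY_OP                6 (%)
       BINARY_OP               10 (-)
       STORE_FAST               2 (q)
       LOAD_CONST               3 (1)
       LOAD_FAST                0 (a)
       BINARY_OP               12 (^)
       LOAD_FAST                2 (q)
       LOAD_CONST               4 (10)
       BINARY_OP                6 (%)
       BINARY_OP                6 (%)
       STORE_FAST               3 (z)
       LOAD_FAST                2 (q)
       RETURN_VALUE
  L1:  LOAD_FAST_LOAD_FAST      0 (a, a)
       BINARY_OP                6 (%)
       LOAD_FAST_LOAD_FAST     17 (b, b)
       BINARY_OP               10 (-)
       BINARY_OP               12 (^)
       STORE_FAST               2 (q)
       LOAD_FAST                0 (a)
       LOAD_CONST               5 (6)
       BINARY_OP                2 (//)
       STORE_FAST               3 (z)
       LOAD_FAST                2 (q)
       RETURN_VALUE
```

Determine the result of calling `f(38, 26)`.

LOAD_FAST_LOAD_FAST a,b → push 38,26. Stack: [38, 26]
COMPARE_OP bool(<=) → 38 vs 26 = False. Stack: [False]
POP_JUMP_IF_FALSE → pop False; jump. Stack: []
LOAD_FAST_LOAD_FAST a,a → push 38,38. Stack: [38, 38]
BINARY_OP % → 38 % 38 = 0. Stack: [0]
LOAD_FAST_LOAD_FAST b,b → push 26,26. Stack: [0, 26, 26]
BINARY_OP - → 26 - 26 = 0. Stack: [0, 0]
BINARY_OP ^ → 0 ^ 0 = 0. Stack: [0]
STORE_FAST q → q=0. Stack: []
LOAD_FAST a → push 38. Stack: [38]
LOAD_CONST → push 6. Stack: [38, 6]
BINARY_OP // → 38 // 6 = 6. Stack: [6]
STORE_FAST z → z=6. Stack: []
LOAD_FAST q → push 0. Stack: [0]
RETURN_VALUE → return 0.

0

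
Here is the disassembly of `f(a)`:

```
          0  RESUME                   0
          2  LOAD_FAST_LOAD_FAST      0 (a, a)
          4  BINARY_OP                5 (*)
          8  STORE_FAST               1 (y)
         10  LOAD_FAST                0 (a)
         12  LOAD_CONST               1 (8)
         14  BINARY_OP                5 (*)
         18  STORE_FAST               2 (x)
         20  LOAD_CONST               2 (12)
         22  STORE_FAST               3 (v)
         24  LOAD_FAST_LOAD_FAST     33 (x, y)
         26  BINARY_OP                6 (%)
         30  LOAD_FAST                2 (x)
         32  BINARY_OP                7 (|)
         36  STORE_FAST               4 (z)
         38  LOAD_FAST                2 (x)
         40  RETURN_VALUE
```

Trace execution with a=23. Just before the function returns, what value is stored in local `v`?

12

LOAD_FAST_LOAD_FAST a,a → push 23,23. Stack: [23, 23]
BINARY_OP * → 23 * 23 = 529. Stack: [529]
STORE_FAST y → y=529. Stack: []
LOAD_FAST a → push 23. Stack: [23]
LOAD_CONST → push 8. Stack: [23, 8]
BINARY_OP * → 23 * 8 = 184. Stack: [184]
STORE_FAST x → x=184. Stack: []
LOAD_CONST → push 12. Stack: [12]
STORE_FAST v → v=12. Stack: []
LOAD_FAST_LOAD_FAST x,y → push 184,529. Stack: [184, 529]
BINARY_OP % → 184 % 529 = 184. Stack: [184]
LOAD_FAST x → push 184. Stack: [184, 184]
BINARY_OP | → 184 | 184 = 184. Stack: [184]
STORE_FAST z → z=184. Stack: []
LOAD_FAST x → push 184. Stack: [184]
RETURN_VALUE → return 184.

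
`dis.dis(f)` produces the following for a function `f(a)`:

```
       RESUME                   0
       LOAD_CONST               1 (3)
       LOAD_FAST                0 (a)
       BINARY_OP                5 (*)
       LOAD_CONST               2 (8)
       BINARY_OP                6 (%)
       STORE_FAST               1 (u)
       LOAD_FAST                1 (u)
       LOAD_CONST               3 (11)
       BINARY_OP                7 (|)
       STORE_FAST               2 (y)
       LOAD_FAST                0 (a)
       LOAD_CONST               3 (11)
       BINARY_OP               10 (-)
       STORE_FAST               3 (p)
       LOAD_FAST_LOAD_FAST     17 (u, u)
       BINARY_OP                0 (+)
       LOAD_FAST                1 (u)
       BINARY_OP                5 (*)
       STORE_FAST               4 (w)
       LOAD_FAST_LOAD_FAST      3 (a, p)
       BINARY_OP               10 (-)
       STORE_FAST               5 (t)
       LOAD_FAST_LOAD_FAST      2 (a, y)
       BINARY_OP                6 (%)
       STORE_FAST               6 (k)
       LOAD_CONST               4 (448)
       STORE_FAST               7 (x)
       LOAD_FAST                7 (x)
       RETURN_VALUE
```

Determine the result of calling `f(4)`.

448

LOAD_CONST → push 3. Stack: [3]
LOAD_FAST a → push 4. Stack: [3, 4]
BINARY_OP * → 3 * 4 = 12. Stack: [12]
LOAD_CONST → push 8. Stack: [12, 8]
BINARY_OP % → 12 % 8 = 4. Stack: [4]
STORE_FAST u → u=4. Stack: []
LOAD_FAST u → push 4. Stack: [4]
LOAD_CONST → push 11. Stack: [4, 11]
BINARY_OP | → 4 | 11 = 15. Stack: [15]
STORE_FAST y → y=15. Stack: []
LOAD_FAST a → push 4. Stack: [4]
LOAD_CONST → push 11. Stack: [4, 11]
BINARY_OP - → 4 - 11 = -7. Stack: [-7]
STORE_FAST p → p=-7. Stack: []
LOAD_FAST_LOAD_FAST u,u → push 4,4. Stack: [4, 4]
BINARY_OP + → 4 + 4 = 8. Stack: [8]
LOAD_FAST u → push 4. Stack: [8, 4]
BINARY_OP * → 8 * 4 = 32. Stack: [32]
STORE_FAST w → w=32. Stack: []
LOAD_FAST_LOAD_FAST a,p → push 4,-7. Stack: [4, -7]
BINARY_OP - → 4 - -7 = 11. Stack: [11]
STORE_FAST t → t=11. Stack: []
LOAD_FAST_LOAD_FAST a,y → push 4,15. Stack: [4, 15]
BINARY_OP % → 4 % 15 = 4. Stack: [4]
STORE_FAST k → k=4. Stack: []
LOAD_CONST → push 448. Stack: [448]
STORE_FAST x → x=448. Stack: []
LOAD_FAST x → push 448. Stack: [448]
RETURN_VALUE → return 448.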